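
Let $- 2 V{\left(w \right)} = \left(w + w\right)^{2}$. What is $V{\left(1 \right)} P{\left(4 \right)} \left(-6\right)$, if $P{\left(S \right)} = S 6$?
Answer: $288$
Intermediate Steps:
$V{\left(w \right)} = - 2 w^{2}$ ($V{\left(w \right)} = - \frac{\left(w + w\right)^{2}}{2} = - \frac{\left(2 w\right)^{2}}{2} = - \frac{4 w^{2}}{2} = - 2 w^{2}$)
$P{\left(S \right)} = 6 S$
$V{\left(1 \right)} P{\left(4 \right)} \left(-6\right) = - 2 \cdot 1^{2} \cdot 6 \cdot 4 \left(-6\right) = \left(-2\right) 1 \cdot 24 \left(-6\right) = \left(-2\right) 24 \left(-6\right) = \left(-48\right) \left(-6\right) = 288$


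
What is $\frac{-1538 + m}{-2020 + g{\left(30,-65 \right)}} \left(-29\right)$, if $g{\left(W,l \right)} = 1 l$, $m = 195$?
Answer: $- \frac{38947}{2085} \approx -18.68$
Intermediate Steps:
$g{\left(W,l \right)} = l$
$\frac{-1538 + m}{-2020 + g{\left(30,-65 \right)}} \left(-29\right) = \frac{-1538 + 195}{-2020 - 65} \left(-29\right) = - \frac{1343}{-2085} \left(-29\right) = \left(-1343\right) \left(- \frac{1}{2085}\right) \left(-29\right) = \frac{1343}{2085} \left(-29\right) = - \frac{38947}{2085}$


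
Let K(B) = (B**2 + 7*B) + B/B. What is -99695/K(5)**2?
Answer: -99695/3721 ≈ -26.793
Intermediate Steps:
K(B) = 1 + B**2 + 7*B (K(B) = (B**2 + 7*B) + 1 = 1 + B**2 + 7*B)
-99695/K(5)**2 = -99695/(1 + 5**2 + 7*5)**2 = -99695/(1 + 25 + 35)**2 = -99695/(61**2) = -99695/3721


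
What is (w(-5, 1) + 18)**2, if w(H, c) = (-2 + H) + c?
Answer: 144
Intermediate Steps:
w(H, c) = -2 + H + c
(w(-5, 1) + 18)**2 = ((-2 - 5 + 1) + 18)**2 = (-6 + 18)**2 = 12**2 = 144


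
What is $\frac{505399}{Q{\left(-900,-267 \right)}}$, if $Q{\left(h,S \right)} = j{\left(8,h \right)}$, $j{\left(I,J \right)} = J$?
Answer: $- \frac{505399}{900} \approx -561.55$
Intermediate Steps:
$Q{\left(h,S \right)} = h$
$\frac{505399}{Q{\left(-900,-267 \right)}} = \frac{505399}{-900} = 505399 \left(- \frac{1}{900}\right) = - \frac{505399}{900}$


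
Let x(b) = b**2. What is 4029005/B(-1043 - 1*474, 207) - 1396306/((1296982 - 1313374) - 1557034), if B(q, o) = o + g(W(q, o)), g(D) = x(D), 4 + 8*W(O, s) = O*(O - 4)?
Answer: 3717084172374880281/4188363938495940041 ≈ 0.88748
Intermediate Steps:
W(O, s) = -1/2 + O*(-4 + O)/8 (W(O, s) = -1/2 + (O*(O - 4))/8 = -1/2 + (O*(-4 + O))/8 = -1/2 + O*(-4 + O)/8)
g(D) = D**2
B(q, o) = o + (-1/2 - q/2 + q**2/8)**2
4029005/B(-1043 - 1*474, 207) - 1396306/((1296982 - 1313374) - 1557034) = 4029005/(207 + (4 - (-1043 - 1*474)**2 + 4*(-1043 - 1*474))**2/64) - 1396306/((1296982 - 1313374) - 1557034) = 4029005/(207 + (4 - (-1043 - 474)**2 + 4*(-1043 - 474))**2/64) - 1396306/(-16392 - 1557034) = 4029005/(207 + (4 - 1*(-1517)**2 + 4*(-1517))**2/64) - 1396306/(-1573426) = 4029005/(207 + (4 - 1*2301289 - 6068)**2/64) - 1396306*(-1/1573426) = 4029005/(207 + (4 - 2301289 - 6068)**2/64) + 698153/786713 = 4029005/(207 + (1/64)*(-2307353)**2) + 698153/786713 = 4029005/(207 + (1/64)*5323877866609) + 698153/786713 = 4029005/(207 + 5323877866609/64) + 698153/786713 = 4029005/(5323877879857/64) + 698153/786713 = 4029005*(64/5323877879857) + 698153/786713 = 257856320/5323877879857 + 698153/786713 = 3717084172374880281/4188363938495940041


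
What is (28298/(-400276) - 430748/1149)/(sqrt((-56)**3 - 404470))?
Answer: 2330413525*I*sqrt(64454)/1201763445012 ≈ 0.49231*I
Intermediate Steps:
(28298/(-400276) - 430748/1149)/(sqrt((-56)**3 - 404470)) = (28298*(-1/400276) - 430748*1/1149)/(sqrt(-175616 - 404470)) = (-14149/200138 - 430748/1149)/(sqrt(-580086)) = -86225300425*(-I*sqrt(64454)/193362)/229958562 = -(-2330413525)*I*sqrt(64454)/1201763445012 = 2330413525*I*sqrt(64454)/1201763445012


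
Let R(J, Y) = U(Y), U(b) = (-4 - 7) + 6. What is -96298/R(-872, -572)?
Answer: 96298/5 ≈ 19260.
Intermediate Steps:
U(b) = -5 (U(b) = -11 + 6 = -5)
R(J, Y) = -5
-96298/R(-872, -572) = -96298/(-5) = -96298*(-1/5) = 96298/5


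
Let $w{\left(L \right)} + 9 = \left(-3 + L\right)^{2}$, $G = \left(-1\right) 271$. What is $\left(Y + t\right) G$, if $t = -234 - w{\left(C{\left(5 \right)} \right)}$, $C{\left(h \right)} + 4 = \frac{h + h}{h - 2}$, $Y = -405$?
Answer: $\frac{1569361}{9} \approx 1.7437 \cdot 10^{5}$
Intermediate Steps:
$G = -271$
$C{\left(h \right)} = -4 + \frac{2 h}{-2 + h}$ ($C{\left(h \right)} = -4 + \frac{h + h}{h - 2} = -4 + \frac{2 h}{-2 + h}$)
$w{\left(L \right)} = -9 + \left(-3 + L\right)^{2}$
$t = - \frac{2146}{9}$ ($t = -234 - \frac{2 \left(4 - 5\right)}{-2 + 5} \left(-6 + \frac{2 \left(4 - 5\right)}{-2 + 5}\right) = -234 - \frac{2 \left(4 - 5\right)}{3} \left(-6 + \frac{2 \left(4 - 5\right)}{3}\right) = -234 - 2 \cdot \frac{1}{3} \left(-1\right) \left(-6 + 2 \cdot \frac{1}{3} \left(-1\right)\right) = -234 - - \frac{2 \left(-6 - \frac{2}{3}\right)}{3} = -234 - \left(- \frac{2}{3}\right) \left(- \frac{20}{3}\right) = -234 - \frac{40}{9} = - \frac{2146}{9} \approx -238.44$)
$\left(Y + t\right) G = \left(-405 - \frac{2146}{9}\right) \left(-271\right) = \left(- \frac{5791}{9}\right) \left(-271\right) = \frac{1569361}{9}$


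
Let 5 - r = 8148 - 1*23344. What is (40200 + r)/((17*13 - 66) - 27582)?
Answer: -55401/27427 ≈ -2.0199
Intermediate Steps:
r = 15201 (r = 5 - (8148 - 1*23344) = 5 - (8148 - 23344) = 5 - 1*(-15196) = 5 + 15196 = 15201)
(40200 + r)/((17*13 - 66) - 27582) = (40200 + 15201)/((17*13 - 66) - 27582) = 55401/((221 - 66) - 27582) = 55401/(155 - 27582) = 55401/(-27427) = 55401*(-1/27427) = -55401/27427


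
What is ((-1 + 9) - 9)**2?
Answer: 1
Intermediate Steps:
((-1 + 9) - 9)**2 = (8 - 9)**2 = (-1)**2 = 1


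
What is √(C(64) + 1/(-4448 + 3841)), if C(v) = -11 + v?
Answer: √19527190/607 ≈ 7.2800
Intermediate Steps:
√(C(64) + 1/(-4448 + 3841)) = √((-11 + 64) + 1/(-4448 + 3841)) = √(53 + 1/(-607)) = √(53 - 1/607) = √(32170/607) = √19527190/607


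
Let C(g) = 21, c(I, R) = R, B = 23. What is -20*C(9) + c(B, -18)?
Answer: -438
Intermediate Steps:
-20*C(9) + c(B, -18) = -20*21 - 18 = -420 - 18 = -438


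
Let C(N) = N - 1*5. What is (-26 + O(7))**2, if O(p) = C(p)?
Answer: 576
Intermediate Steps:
C(N) = -5 + N (C(N) = N - 5 = -5 + N)
O(p) = -5 + p
(-26 + O(7))**2 = (-26 + (-5 + 7))**2 = (-26 + 2)**2 = (-24)**2 = 576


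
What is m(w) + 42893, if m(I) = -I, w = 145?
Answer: 42748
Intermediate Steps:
m(w) + 42893 = -1*145 + 42893 = -145 + 42893 = 42748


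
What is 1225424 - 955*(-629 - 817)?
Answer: 2606354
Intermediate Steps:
1225424 - 955*(-629 - 817) = 1225424 - 955*(-1446) = 1225424 - 1*(-1380930) = 1225424 + 1380930 = 2606354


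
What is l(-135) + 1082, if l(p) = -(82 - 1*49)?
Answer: 1049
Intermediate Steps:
l(p) = -33 (l(p) = -(82 - 49) = -1*33 = -33)
l(-135) + 1082 = -33 + 1082 = 1049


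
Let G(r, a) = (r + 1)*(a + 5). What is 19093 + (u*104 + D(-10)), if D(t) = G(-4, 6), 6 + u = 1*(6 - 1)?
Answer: 18956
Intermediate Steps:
u = -1 (u = -6 + 1*(6 - 1) = -6 + 1*5 = -6 + 5 = -1)
G(r, a) = (1 + r)*(5 + a)
D(t) = -33 (D(t) = 5 + 6 + 5*(-4) + 6*(-4) = 5 + 6 - 20 - 24 = -33)
19093 + (u*104 + D(-10)) = 19093 + (-1*104 - 33) = 19093 + (-104 - 33) = 19093 - 137 = 18956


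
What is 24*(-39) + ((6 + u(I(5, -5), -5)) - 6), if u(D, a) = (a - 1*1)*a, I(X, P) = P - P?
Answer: -906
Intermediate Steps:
I(X, P) = 0
u(D, a) = a*(-1 + a) (u(D, a) = (a - 1)*a = (-1 + a)*a = a*(-1 + a))
24*(-39) + ((6 + u(I(5, -5), -5)) - 6) = 24*(-39) + ((6 - 5*(-1 - 5)) - 6) = -936 + ((6 - 5*(-6)) - 6) = -936 + ((6 + 30) - 6) = -936 + (36 - 6) = -936 + 30 = -906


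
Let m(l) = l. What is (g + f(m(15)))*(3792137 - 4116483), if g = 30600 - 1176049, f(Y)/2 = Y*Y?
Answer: 371375845654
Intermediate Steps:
f(Y) = 2*Y**2 (f(Y) = 2*(Y*Y) = 2*Y**2)
g = -1145449
(g + f(m(15)))*(3792137 - 4116483) = (-1145449 + 2*15**2)*(3792137 - 4116483) = (-1145449 + 2*225)*(-324346) = (-1145449 + 450)*(-324346) = -1144999*(-324346) = 371375845654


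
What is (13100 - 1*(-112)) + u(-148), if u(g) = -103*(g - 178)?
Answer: 46790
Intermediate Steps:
u(g) = 18334 - 103*g (u(g) = -103*(-178 + g) = 18334 - 103*g)
(13100 - 1*(-112)) + u(-148) = (13100 - 1*(-112)) + (18334 - 103*(-148)) = (13100 + 112) + (18334 + 15244) = 13212 + 33578 = 46790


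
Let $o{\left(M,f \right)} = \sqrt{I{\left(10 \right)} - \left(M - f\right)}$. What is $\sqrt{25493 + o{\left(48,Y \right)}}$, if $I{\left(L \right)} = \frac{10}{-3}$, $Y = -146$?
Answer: $\frac{\sqrt{229437 + 12 i \sqrt{111}}}{3} \approx 159.67 + 0.043991 i$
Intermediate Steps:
$I{\left(L \right)} = - \frac{10}{3}$ ($I{\left(L \right)} = 10 \left(- \frac{1}{3}\right) = - \frac{10}{3}$)
$o{\left(M,f \right)} = \sqrt{- \frac{10}{3} + f - M}$ ($o{\left(M,f \right)} = \sqrt{- \frac{10}{3} - \left(M - f\right)} = \sqrt{- \frac{10}{3} + f - M}$)
$\sqrt{25493 + o{\left(48,Y \right)}} = \sqrt{25493 + \frac{\sqrt{-30 - 432 + 9 \left(-146\right)}}{3}} = \sqrt{25493 + \frac{\sqrt{-30 - 432 - 1314}}{3}} = \sqrt{25493 + \frac{\sqrt{-1776}}{3}} = \sqrt{25493 + \frac{4 i \sqrt{111}}{3}}$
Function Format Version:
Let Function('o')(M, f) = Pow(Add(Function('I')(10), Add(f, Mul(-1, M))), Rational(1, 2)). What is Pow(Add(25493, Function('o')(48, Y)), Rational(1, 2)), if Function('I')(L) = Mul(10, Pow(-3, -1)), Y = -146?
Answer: Mul(Rational(1, 3), Pow(Add(229437, Mul(12, I, Pow(111, Rational(1, 2)))), Rational(1, 2))) ≈ Add(159.67, Mul(0.043991, I))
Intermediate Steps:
Function('I')(L) = Rational(-10, 3) (Function('I')(L) = Mul(10, Rational(-1, 3)) = Rational(-10, 3))
Function('o')(M, f) = Pow(Add(Rational(-10, 3), f, Mul(-1, M)), Rational(1, 2)) (Function('o')(M, f) = Pow(Add(Rational(-10, 3), Add(f, Mul(-1, M))), Rational(1, 2)) = Pow(Add(Rational(-10, 3), f, Mul(-1, M)), Rational(1, 2)))
Pow(Add(25493, Function('o')(48, Y)), Rational(1, 2)) = Pow(Add(25493, Mul(Rational(1, 3), Pow(Add(-30, Mul(-9, 48), Mul(9, -146)), Rational(1, 2)))), Rational(1, 2)) = Pow(Add(25493, Mul(Rational(1, 3), Pow(Add(-30, -432, -1314), Rational(1, 2)))), Rational(1, 2)) = Pow(Add(25493, Mul(Rational(1, 3), Pow(-1776, Rational(1, 2)))), Rational(1, 2)) = Pow(Add(25493, Mul(Rational(1, 3), Mul(4, I, Pow(111, Rational(1, 2))))), Rational(1, 2)) = Pow(Add(25493, Mul(Rational(4, 3), I, Pow(111, Rational(1, 2)))), Rational(1, 2))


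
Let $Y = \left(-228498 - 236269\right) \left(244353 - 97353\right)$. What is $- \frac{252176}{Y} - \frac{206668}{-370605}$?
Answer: $\frac{39221683366718}{70333364397625} \approx 0.55765$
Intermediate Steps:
$Y = -68320749000$ ($Y = \left(-464767\right) 147000 = -68320749000$)
$- \frac{252176}{Y} - \frac{206668}{-370605} = - \frac{252176}{-68320749000} - \frac{206668}{-370605} = \left(-252176\right) \left(- \frac{1}{68320749000}\right) - - \frac{206668}{370605} = \frac{31522}{8540093625} + \frac{206668}{370605} = \frac{39221683366718}{70333364397625}$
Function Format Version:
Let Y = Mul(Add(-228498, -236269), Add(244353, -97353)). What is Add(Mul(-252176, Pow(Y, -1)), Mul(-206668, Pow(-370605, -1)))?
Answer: Rational(39221683366718, 70333364397625) ≈ 0.55765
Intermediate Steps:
Y = -68320749000 (Y = Mul(-464767, 147000) = -68320749000)
Add(Mul(-252176, Pow(Y, -1)), Mul(-206668, Pow(-370605, -1))) = Add(Mul(-252176, Pow(-68320749000, -1)), Mul(-206668, Pow(-370605, -1))) = Add(Mul(-252176, Rational(-1, 68320749000)), Mul(-206668, Rational(-1, 370605))) = Add(Rational(31522, 8540093625), Rational(206668, 370605)) = Rational(39221683366718, 70333364397625)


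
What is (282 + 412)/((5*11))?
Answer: 694/55 ≈ 12.618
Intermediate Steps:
(282 + 412)/((5*11)) = 694/55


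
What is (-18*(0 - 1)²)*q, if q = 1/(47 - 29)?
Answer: -1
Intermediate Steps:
q = 1/18 ≈ 0.055556
(-18*(0 - 1)²)*q = -18*(0 - 1)²*(1/18) = -18*(-1)²*(1/18) = -18*1*(1/18) = -18*1/18 = -1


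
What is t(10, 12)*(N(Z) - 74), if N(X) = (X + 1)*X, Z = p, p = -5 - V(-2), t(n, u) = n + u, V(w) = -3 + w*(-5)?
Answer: 1276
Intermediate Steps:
V(w) = -3 - 5*w
p = -12 (p = -5 - (-3 - 5*(-2)) = -5 - (-3 + 10) = -5 - 1*7 = -5 - 7 = -12)
Z = -12
N(X) = X*(1 + X) (N(X) = (1 + X)*X = X*(1 + X))
t(10, 12)*(N(Z) - 74) = (10 + 12)*(-12*(1 - 12) - 74) = 22*(-12*(-11) - 74) = 22*(132 - 74) = 22*58 = 1276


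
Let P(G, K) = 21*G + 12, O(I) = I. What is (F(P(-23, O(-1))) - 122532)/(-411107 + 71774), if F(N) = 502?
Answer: 122030/339333 ≈ 0.35962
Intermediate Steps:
P(G, K) = 12 + 21*G
(F(P(-23, O(-1))) - 122532)/(-411107 + 71774) = (502 - 122532)/(-411107 + 71774) = -122030/(-339333) = -122030*(-1/339333) = 122030/339333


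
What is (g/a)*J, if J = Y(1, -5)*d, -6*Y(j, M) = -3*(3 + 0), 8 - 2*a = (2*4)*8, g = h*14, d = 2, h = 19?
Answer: -57/2 ≈ -28.500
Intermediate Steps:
g = 266 (g = 19*14 = 266)
a = -28 (a = 4 - 2*4*8/2 = 4 - 4*8 = 4 - ½*64 = 4 - 32 = -28)
Y(j, M) = 3/2 (Y(j, M) = -(-1)*(3 + 0)/2 = -(-1)*3/2 = -⅙*(-9) = 3/2)
J = 3 (J = (3/2)*2 = 3)
(g/a)*J = (266/(-28))*3 = (266*(-1/28))*3 = -19/2*3 = -57/2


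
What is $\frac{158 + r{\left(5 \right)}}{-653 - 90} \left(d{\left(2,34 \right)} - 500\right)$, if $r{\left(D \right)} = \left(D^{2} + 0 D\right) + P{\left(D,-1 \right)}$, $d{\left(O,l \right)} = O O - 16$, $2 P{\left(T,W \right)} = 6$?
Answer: $\frac{95232}{743} \approx 128.17$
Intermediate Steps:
$P{\left(T,W \right)} = 3$ ($P{\left(T,W \right)} = \frac{1}{2} \cdot 6 = 3$)
$d{\left(O,l \right)} = -16 + O^{2}$ ($d{\left(O,l \right)} = O^{2} - 16 = -16 + O^{2}$)
$r{\left(D \right)} = 3 + D^{2}$ ($r{\left(D \right)} = \left(D^{2} + 0 D\right) + 3 = \left(D^{2} + 0\right) + 3 = D^{2} + 3 = 3 + D^{2}$)
$\frac{158 + r{\left(5 \right)}}{-653 - 90} \left(d{\left(2,34 \right)} - 500\right) = \frac{158 + \left(3 + 5^{2}\right)}{-653 - 90} \left(\left(-16 + 2^{2}\right) - 500\right) = \frac{158 + \left(3 + 25\right)}{-743} \left(\left(-16 + 4\right) - 500\right) = \left(158 + 28\right) \left(- \frac{1}{743}\right) \left(-12 - 500\right) = 186 \left(- \frac{1}{743}\right) \left(-512\right) = \left(- \frac{186}{743}\right) \left(-512\right) = \frac{95232}{743}$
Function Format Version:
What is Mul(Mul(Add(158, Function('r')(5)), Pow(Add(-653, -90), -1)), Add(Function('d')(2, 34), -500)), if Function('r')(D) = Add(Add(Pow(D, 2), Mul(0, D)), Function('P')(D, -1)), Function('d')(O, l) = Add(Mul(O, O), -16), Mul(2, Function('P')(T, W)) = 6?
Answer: Rational(95232, 743) ≈ 128.17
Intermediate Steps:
Function('P')(T, W) = 3 (Function('P')(T, W) = Mul(Rational(1, 2), 6) = 3)
Function('d')(O, l) = Add(-16, Pow(O, 2)) (Function('d')(O, l) = Add(Pow(O, 2), -16) = Add(-16, Pow(O, 2)))
Function('r')(D) = Add(3, Pow(D, 2)) (Function('r')(D) = Add(Add(Pow(D, 2), Mul(0, D)), 3) = Add(Add(Pow(D, 2), 0), 3) = Add(Pow(D, 2), 3) = Add(3, Pow(D, 2)))
Mul(Mul(Add(158, Function('r')(5)), Pow(Add(-653, -90), -1)), Add(Function('d')(2, 34), -500)) = Mul(Mul(Add(158, Add(3, Pow(5, 2))), Pow(Add(-653, -90), -1)), Add(Add(-16, Pow(2, 2)), -500)) = Mul(Mul(Add(158, Add(3, 25)), Pow(-743, -1)), Add(Add(-16, 4), -500)) = Mul(Mul(Add(158, 28), Rational(-1, 743)), Add(-12, -500)) = Mul(Mul(186, Rational(-1, 743)), -512) = Mul(Rational(-186, 743), -512) = Rational(95232, 743)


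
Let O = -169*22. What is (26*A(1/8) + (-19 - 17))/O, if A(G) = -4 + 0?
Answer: 70/1859 ≈ 0.037655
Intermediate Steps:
A(G) = -4
O = -3718
(26*A(1/8) + (-19 - 17))/O = (26*(-4) + (-19 - 17))/(-3718) = (-104 - 36)*(-1/3718) = -140*(-1/3718) = 70/1859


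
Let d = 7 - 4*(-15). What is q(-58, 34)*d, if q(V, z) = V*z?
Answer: -132124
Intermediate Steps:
d = 67 (d = 7 + 60 = 67)
q(-58, 34)*d = -58*34*67 = -1972*67 = -132124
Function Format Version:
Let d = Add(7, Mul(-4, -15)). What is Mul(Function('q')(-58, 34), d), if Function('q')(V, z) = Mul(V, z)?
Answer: -132124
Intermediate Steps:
d = 67 (d = Add(7, 60) = 67)
Mul(Function('q')(-58, 34), d) = Mul(Mul(-58, 34), 67) = Mul(-1972, 67) = -132124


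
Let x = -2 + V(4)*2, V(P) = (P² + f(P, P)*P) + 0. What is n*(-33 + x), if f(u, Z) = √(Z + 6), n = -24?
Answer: 72 - 192*√10 ≈ -535.16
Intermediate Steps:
f(u, Z) = √(6 + Z)
V(P) = P² + P*√(6 + P) (V(P) = (P² + √(6 + P)*P) + 0 = (P² + P*√(6 + P)) + 0 = P² + P*√(6 + P))
x = 30 + 8*√10 (x = -2 + (4*(4 + √(6 + 4)))*2 = -2 + (4*(4 + √10))*2 = -2 + (16 + 4*√10)*2 = -2 + (32 + 8*√10) = 30 + 8*√10 ≈ 55.298)
n*(-33 + x) = -24*(-33 + (30 + 8*√10)) = -24*(-3 + 8*√10) = 72 - 192*√10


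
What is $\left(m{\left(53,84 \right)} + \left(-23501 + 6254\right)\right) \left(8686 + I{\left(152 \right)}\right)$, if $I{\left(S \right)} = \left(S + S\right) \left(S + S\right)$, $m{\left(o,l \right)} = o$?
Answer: $-1738347788$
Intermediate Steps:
$I{\left(S \right)} = 4 S^{2}$ ($I{\left(S \right)} = 2 S 2 S = 4 S^{2}$)
$\left(m{\left(53,84 \right)} + \left(-23501 + 6254\right)\right) \left(8686 + I{\left(152 \right)}\right) = \left(53 + \left(-23501 + 6254\right)\right) \left(8686 + 4 \cdot 152^{2}\right) = \left(53 - 17247\right) \left(8686 + 4 \cdot 23104\right) = - 17194 \left(8686 + 92416\right) = \left(-17194\right) 101102 = -1738347788$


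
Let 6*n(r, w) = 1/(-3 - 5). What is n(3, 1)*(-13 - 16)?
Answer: 29/48 ≈ 0.60417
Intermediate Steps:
n(r, w) = -1/48 (n(r, w) = 1/(6*(-3 - 5)) = (1/6)/(-8) = (1/6)*(-1/8) = -1/48)
n(3, 1)*(-13 - 16) = -(-13 - 16)/48 = -1/48*(-29) = 29/48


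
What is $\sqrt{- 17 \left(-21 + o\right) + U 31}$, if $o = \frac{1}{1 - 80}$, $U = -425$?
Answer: $\frac{19 i \sqrt{221595}}{79} \approx 113.22 i$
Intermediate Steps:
$o = - \frac{1}{79}$ ($o = \frac{1}{-79} = - \frac{1}{79} \approx -0.012658$)
$\sqrt{- 17 \left(-21 + o\right) + U 31} = \sqrt{- 17 \left(-21 - \frac{1}{79}\right) - 13175} = \sqrt{\left(-17\right) \left(- \frac{1660}{79}\right) - 13175} = \sqrt{\frac{28220}{79} - 13175} = \sqrt{- \frac{1012605}{79}} = \frac{19 i \sqrt{221595}}{79}$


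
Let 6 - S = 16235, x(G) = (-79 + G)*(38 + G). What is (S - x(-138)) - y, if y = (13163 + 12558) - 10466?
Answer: -53184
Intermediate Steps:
S = -16229 (S = 6 - 1*16235 = 6 - 16235 = -16229)
y = 15255 (y = 25721 - 10466 = 15255)
(S - x(-138)) - y = (-16229 - (-3002 + (-138)**2 - 41*(-138))) - 1*15255 = (-16229 - (-3002 + 19044 + 5658)) - 15255 = (-16229 - 1*21700) - 15255 = (-16229 - 21700) - 15255 = -37929 - 15255 = -53184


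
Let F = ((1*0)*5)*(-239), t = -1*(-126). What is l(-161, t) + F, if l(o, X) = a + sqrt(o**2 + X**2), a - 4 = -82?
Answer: -78 + 7*sqrt(853) ≈ 126.44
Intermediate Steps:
a = -78 (a = 4 - 82 = -78)
t = 126
F = 0 (F = (0*5)*(-239) = 0*(-239) = 0)
l(o, X) = -78 + sqrt(X**2 + o**2) (l(o, X) = -78 + sqrt(o**2 + X**2) = -78 + sqrt(X**2 + o**2))
l(-161, t) + F = (-78 + sqrt(126**2 + (-161)**2)) + 0 = (-78 + sqrt(15876 + 25921)) + 0 = (-78 + sqrt(41797)) + 0 = (-78 + 7*sqrt(853)) + 0 = -78 + 7*sqrt(853)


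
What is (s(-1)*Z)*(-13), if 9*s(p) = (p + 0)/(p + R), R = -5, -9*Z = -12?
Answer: -26/81 ≈ -0.32099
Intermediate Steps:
Z = 4/3 (Z = -⅑*(-12) = 4/3 ≈ 1.3333)
s(p) = p/(9*(-5 + p)) (s(p) = ((p + 0)/(p - 5))/9 = (p/(-5 + p))/9 = p/(9*(-5 + p)))
(s(-1)*Z)*(-13) = (((⅑)*(-1)/(-5 - 1))*(4/3))*(-13) = (((⅑)*(-1)/(-6))*(4/3))*(-13) = (((⅑)*(-1)*(-⅙))*(4/3))*(-13) = ((1/54)*(4/3))*(-13) = (2/81)*(-13) = -26/81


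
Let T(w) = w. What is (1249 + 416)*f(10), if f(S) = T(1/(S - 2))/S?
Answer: 333/16 ≈ 20.813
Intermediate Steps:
f(S) = 1/(S*(-2 + S)) (f(S) = 1/((S - 2)*S) = 1/((-2 + S)*S) = 1/(S*(-2 + S)))
(1249 + 416)*f(10) = (1249 + 416)*(1/(10*(-2 + 10))) = 1665*((⅒)/8) = 1665*((⅒)*(⅛)) = 1665*(1/80) = 333/16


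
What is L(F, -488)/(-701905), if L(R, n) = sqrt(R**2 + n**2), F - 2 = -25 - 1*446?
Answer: -sqrt(458105)/701905 ≈ -0.00096428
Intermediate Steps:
F = -469 (F = 2 + (-25 - 1*446) = 2 + (-25 - 446) = 2 - 471 = -469)
L(F, -488)/(-701905) = sqrt((-469)**2 + (-488)**2)/(-701905) = sqrt(219961 + 238144)*(-1/701905) = sqrt(458105)*(-1/701905) = -sqrt(458105)/701905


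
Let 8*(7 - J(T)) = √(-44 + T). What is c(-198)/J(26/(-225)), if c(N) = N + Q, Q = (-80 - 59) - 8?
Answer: -2484000/51109 - 20700*I*√9926/357763 ≈ -48.602 - 5.7645*I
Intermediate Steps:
Q = -147 (Q = -139 - 8 = -147)
c(N) = -147 + N (c(N) = N - 147 = -147 + N)
J(T) = 7 - √(-44 + T)/8
c(-198)/J(26/(-225)) = (-147 - 198)/(7 - √(-44 + 26/(-225))/8) = -345/(7 - √(-44 + 26*(-1/225))/8) = -345/(7 - √(-44 - 26/225)/8) = -345/(7 - I*√9926/120)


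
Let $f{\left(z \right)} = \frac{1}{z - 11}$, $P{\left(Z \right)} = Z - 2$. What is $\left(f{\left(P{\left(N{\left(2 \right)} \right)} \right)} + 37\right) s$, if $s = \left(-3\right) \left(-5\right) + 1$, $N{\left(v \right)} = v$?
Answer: $\frac{6496}{11} \approx 590.54$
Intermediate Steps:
$s = 16$ ($s = 15 + 1 = 16$)
$P{\left(Z \right)} = -2 + Z$
$f{\left(z \right)} = \frac{1}{-11 + z}$
$\left(f{\left(P{\left(N{\left(2 \right)} \right)} \right)} + 37\right) s = \left(\frac{1}{-11 + \left(-2 + 2\right)} + 37\right) 16 = \left(\frac{1}{-11 + 0} + 37\right) 16 = \left(\frac{1}{-11} + 37\right) 16 = \left(- \frac{1}{11} + 37\right) 16 = \frac{406}{11} \cdot 16 = \frac{6496}{11}$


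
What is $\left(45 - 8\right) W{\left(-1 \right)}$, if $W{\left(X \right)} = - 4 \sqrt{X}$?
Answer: $- 148 i \approx - 148.0 i$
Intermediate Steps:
$\left(45 - 8\right) W{\left(-1 \right)} = \left(45 - 8\right) \left(- 4 \sqrt{-1}\right) = 37 \left(- 4 i\right) = - 148 i$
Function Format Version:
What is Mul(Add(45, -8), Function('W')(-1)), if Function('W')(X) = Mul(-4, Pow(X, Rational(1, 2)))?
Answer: Mul(-148, I) ≈ Mul(-148.00, I)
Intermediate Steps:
Mul(Add(45, -8), Function('W')(-1)) = Mul(Add(45, -8), Mul(-4, Pow(-1, Rational(1, 2)))) = Mul(37, Mul(-4, I)) = Mul(-148, I)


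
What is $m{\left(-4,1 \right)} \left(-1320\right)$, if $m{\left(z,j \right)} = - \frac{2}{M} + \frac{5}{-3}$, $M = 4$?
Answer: $2860$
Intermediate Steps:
$m{\left(z,j \right)} = - \frac{13}{6}$ ($m{\left(z,j \right)} = - \frac{2}{4} + \frac{5}{-3} = \left(-2\right) \frac{1}{4} + 5 \left(- \frac{1}{3}\right) = - \frac{1}{2} - \frac{5}{3} = - \frac{13}{6}$)
$m{\left(-4,1 \right)} \left(-1320\right) = \left(- \frac{13}{6}\right) \left(-1320\right) = 2860$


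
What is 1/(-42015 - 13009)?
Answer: -1/55024 ≈ -1.8174e-5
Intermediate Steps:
1/(-42015 - 13009) = 1/(-55024) = -1/55024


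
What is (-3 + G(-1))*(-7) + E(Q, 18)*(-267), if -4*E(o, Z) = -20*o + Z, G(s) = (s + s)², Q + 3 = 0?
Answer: 10399/2 ≈ 5199.5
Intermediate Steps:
Q = -3 (Q = -3 + 0 = -3)
G(s) = 4*s² (G(s) = (2*s)² = 4*s²)
E(o, Z) = 5*o - Z/4 (E(o, Z) = -(-20*o + Z)/4 = -(Z - 20*o)/4 = 5*o - Z/4)
(-3 + G(-1))*(-7) + E(Q, 18)*(-267) = (-3 + 4*(-1)²)*(-7) + (5*(-3) - ¼*18)*(-267) = (-3 + 4*1)*(-7) + (-15 - 9/2)*(-267) = (-3 + 4)*(-7) - 39/2*(-267) = 1*(-7) + 10413/2 = -7 + 10413/2 = 10399/2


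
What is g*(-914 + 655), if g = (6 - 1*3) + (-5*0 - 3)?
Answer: 0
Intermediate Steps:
g = 0 (g = (6 - 3) + (0 - 3) = 3 - 3 = 0)
g*(-914 + 655) = 0*(-914 + 655) = 0*(-259) = 0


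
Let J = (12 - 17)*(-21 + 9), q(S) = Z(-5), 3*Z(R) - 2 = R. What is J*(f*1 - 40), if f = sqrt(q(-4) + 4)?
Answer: -2400 + 60*sqrt(3) ≈ -2296.1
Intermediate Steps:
Z(R) = 2/3 + R/3
q(S) = -1 (q(S) = 2/3 + (1/3)*(-5) = 2/3 - 5/3 = -1)
f = sqrt(3) (f = sqrt(-1 + 4) = sqrt(3) ≈ 1.7320)
J = 60 (J = -5*(-12) = 60)
J*(f*1 - 40) = 60*(sqrt(3)*1 - 40) = 60*(sqrt(3) - 40) = 60*(-40 + sqrt(3)) = -2400 + 60*sqrt(3)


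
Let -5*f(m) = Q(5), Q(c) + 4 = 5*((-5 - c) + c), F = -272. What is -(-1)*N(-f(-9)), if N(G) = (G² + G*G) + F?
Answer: -5118/25 ≈ -204.72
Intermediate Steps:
Q(c) = -29 (Q(c) = -4 + 5*((-5 - c) + c) = -4 + 5*(-5) = -4 - 25 = -29)
f(m) = 29/5 (f(m) = -⅕*(-29) = 29/5)
N(G) = -272 + 2*G² (N(G) = (G² + G*G) - 272 = (G² + G²) - 272 = 2*G² - 272 = -272 + 2*G²)
-(-1)*N(-f(-9)) = -(-1)*(-272 + 2*(-1*29/5)²) = -(-1)*(-272 + 2*(-29/5)²) = -(-1)*(-272 + 2*(841/25)) = -(-1)*(-272 + 1682/25) = -(-1)*(-5118)/25 = -1*5118/25 = -5118/25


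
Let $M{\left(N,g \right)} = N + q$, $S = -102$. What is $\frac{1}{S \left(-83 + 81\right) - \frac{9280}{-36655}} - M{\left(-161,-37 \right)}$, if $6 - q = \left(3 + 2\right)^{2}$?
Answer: $\frac{269535731}{1497380} \approx 180.0$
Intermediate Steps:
$q = -19$ ($q = 6 - \left(3 + 2\right)^{2} = 6 - 5^{2} = 6 - 25 = -19$)
$M{\left(N,g \right)} = -19 + N$ ($M{\left(N,g \right)} = N - 19 = -19 + N$)
$\frac{1}{S \left(-83 + 81\right) - \frac{9280}{-36655}} - M{\left(-161,-37 \right)} = \frac{1}{- 102 \left(-83 + 81\right) - \frac{9280}{-36655}} - \left(-19 - 161\right) = \frac{1}{\left(-102\right) \left(-2\right) - - \frac{1856}{7331}} - -180 = \frac{1}{204 + \frac{1856}{7331}} + 180 = \frac{1}{\frac{1497380}{7331}} + 180 = \frac{7331}{1497380} + 180 = \frac{269535731}{1497380}$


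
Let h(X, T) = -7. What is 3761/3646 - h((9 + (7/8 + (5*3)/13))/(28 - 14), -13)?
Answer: 29283/3646 ≈ 8.0315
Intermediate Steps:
3761/3646 - h((9 + (7/8 + (5*3)/13))/(28 - 14), -13) = 3761/3646 - 1*(-7) = 3761*(1/3646) + 7 = 3761/3646 + 7 = 29283/3646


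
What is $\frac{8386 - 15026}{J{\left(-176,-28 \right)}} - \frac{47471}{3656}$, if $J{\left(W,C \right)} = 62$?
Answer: $- \frac{13609521}{113336} \approx -120.08$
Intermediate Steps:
$\frac{8386 - 15026}{J{\left(-176,-28 \right)}} - \frac{47471}{3656} = \frac{8386 - 15026}{62} - \frac{47471}{3656} = \left(8386 - 15026\right) \frac{1}{62} - \frac{47471}{3656} = \left(-6640\right) \frac{1}{62} - \frac{47471}{3656} = - \frac{3320}{31} - \frac{47471}{3656} = - \frac{13609521}{113336}$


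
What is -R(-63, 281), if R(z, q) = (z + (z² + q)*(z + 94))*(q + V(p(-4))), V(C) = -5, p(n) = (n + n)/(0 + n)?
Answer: -36345612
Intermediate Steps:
p(n) = 2 (p(n) = (2*n)/n = 2)
R(z, q) = (-5 + q)*(z + (94 + z)*(q + z²)) (R(z, q) = (z + (z² + q)*(z + 94))*(q - 5) = (z + (q + z²)*(94 + z))*(-5 + q) = (z + (94 + z)*(q + z²))*(-5 + q) = (-5 + q)*(z + (94 + z)*(q + z²)))
-R(-63, 281) = -(-470*281 - 470*(-63)² - 5*(-63) - 5*(-63)³ + 94*281² + 281*(-63)³ - 63*281² - 4*281*(-63) + 94*281*(-63)²) = -(-132070 - 470*3969 + 315 - 5*(-250047) + 94*78961 + 281*(-250047) - 63*78961 + 70812 + 94*281*3969) = -(-132070 - 1865430 + 315 + 1250235 + 7422334 - 70263207 - 4974543 + 70812 + 104837166) = -1*36345612 = -36345612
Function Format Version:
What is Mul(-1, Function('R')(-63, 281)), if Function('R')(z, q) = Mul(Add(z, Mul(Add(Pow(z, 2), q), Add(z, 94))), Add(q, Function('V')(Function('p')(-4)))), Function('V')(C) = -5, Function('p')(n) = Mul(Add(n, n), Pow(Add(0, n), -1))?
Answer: -36345612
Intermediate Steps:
Function('p')(n) = 2 (Function('p')(n) = Mul(Mul(2, n), Pow(n, -1)) = 2)
Function('R')(z, q) = Mul(Add(-5, q), Add(z, Mul(Add(94, z), Add(q, Pow(z, 2))))) (Function('R')(z, q) = Mul(Add(z, Mul(Add(Pow(z, 2), q), Add(z, 94))), Add(q, -5)) = Mul(Add(z, Mul(Add(q, Pow(z, 2)), Add(94, z))), Add(-5, q)) = Mul(Add(z, Mul(Add(94, z), Add(q, Pow(z, 2)))), Add(-5, q)) = Mul(Add(-5, q), Add(z, Mul(Add(94, z), Add(q, Pow(z, 2))))))
Mul(-1, Function('R')(-63, 281)) = Mul(-1, Add(Mul(-470, 281), Mul(-470, Pow(-63, 2)), Mul(-5, -63), Mul(-5, Pow(-63, 3)), Mul(94, Pow(281, 2)), Mul(281, Pow(-63, 3)), Mul(-63, Pow(281, 2)), Mul(-4, 281, -63), Mul(94, 281, Pow(-63, 2)))) = Mul(-1, Add(-132070, Mul(-470, 3969), 315, Mul(-5, -250047), Mul(94, 78961), Mul(281, -250047), Mul(-63, 78961), 70812, Mul(94, 281, 3969))) = Mul(-1, Add(-132070, -1865430, 315, 1250235, 7422334, -70263207, -4974543, 70812, 104837166)) = Mul(-1, 36345612) = -36345612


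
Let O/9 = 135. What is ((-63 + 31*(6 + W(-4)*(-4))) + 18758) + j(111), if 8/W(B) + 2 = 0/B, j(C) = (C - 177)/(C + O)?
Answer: 4282306/221 ≈ 19377.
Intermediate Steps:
O = 1215 (O = 9*135 = 1215)
j(C) = (-177 + C)/(1215 + C) (j(C) = (C - 177)/(C + 1215) = (-177 + C)/(1215 + C))
W(B) = -4 (W(B) = 8/(-2 + 0/B) = 8/(-2 + 0) = 8/(-2) = 8*(-1/2) = -4)
((-63 + 31*(6 + W(-4)*(-4))) + 18758) + j(111) = ((-63 + 31*(6 - 4*(-4))) + 18758) + (-177 + 111)/(1215 + 111) = ((-63 + 31*(6 + 16)) + 18758) - 66/1326 = ((-63 + 31*22) + 18758) + (1/1326)*(-66) = ((-63 + 682) + 18758) - 11/221 = (619 + 18758) - 11/221 = 19377 - 11/221 = 4282306/221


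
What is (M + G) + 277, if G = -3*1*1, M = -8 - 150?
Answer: 116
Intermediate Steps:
M = -158
G = -3 (G = -3*1 = -3)
(M + G) + 277 = (-158 - 3) + 277 = -161 + 277 = 116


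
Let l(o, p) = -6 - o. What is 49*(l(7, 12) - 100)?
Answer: -5537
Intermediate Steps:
49*(l(7, 12) - 100) = 49*((-6 - 1*7) - 100) = 49*((-6 - 7) - 100) = 49*(-13 - 100) = 49*(-113) = -5537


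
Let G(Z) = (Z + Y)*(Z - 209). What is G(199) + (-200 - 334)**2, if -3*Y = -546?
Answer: 281346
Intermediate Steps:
Y = 182 (Y = -1/3*(-546) = 182)
G(Z) = (-209 + Z)*(182 + Z) (G(Z) = (Z + 182)*(Z - 209) = (182 + Z)*(-209 + Z) = (-209 + Z)*(182 + Z))
G(199) + (-200 - 334)**2 = (-38038 + 199**2 - 27*199) + (-200 - 334)**2 = (-38038 + 39601 - 5373) + (-534)**2 = -3810 + 285156 = 281346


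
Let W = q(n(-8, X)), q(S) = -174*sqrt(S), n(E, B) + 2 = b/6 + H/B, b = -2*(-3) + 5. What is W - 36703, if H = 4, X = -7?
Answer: -36703 - 29*I*sqrt(1302)/7 ≈ -36703.0 - 149.49*I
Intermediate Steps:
b = 11 (b = 6 + 5 = 11)
n(E, B) = -1/6 + 4/B (n(E, B) = -2 + (11/6 + 4/B) = -1/6 + 4/B)
W = -29*I*sqrt(1302)/7 (W = -174*sqrt(6)*sqrt(24 - 1*(-7))*(I*sqrt(7)/7)/6 = -174*I*sqrt(42)*sqrt(24 + 7)/42 = -174*I*sqrt(1302)/42 = -29*I*sqrt(1302)/7 ≈ -149.49*I)
W - 36703 = -29*I*sqrt(1302)/7 - 36703 = -36703 - 29*I*sqrt(1302)/7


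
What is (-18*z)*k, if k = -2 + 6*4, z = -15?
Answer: 5940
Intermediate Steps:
k = 22 (k = -2 + 24 = 22)
(-18*z)*k = -18*(-15)*22 = 270*22 = 5940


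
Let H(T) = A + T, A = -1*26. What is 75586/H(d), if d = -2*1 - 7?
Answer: -10798/5 ≈ -2159.6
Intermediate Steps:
A = -26
d = -9 (d = -2 - 7 = -9)
H(T) = -26 + T
75586/H(d) = 75586/(-26 - 9) = 75586/(-35) = 75586*(-1/35) = -10798/5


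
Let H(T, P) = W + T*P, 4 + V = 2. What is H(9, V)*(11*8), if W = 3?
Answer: -1320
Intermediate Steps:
V = -2 (V = -4 + 2 = -2)
H(T, P) = 3 + P*T (H(T, P) = 3 + T*P = 3 + P*T)
H(9, V)*(11*8) = (3 - 2*9)*(11*8) = (3 - 18)*88 = -15*88 = -1320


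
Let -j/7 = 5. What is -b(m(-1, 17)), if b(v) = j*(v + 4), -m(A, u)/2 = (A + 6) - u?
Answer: 980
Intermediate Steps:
m(A, u) = -12 - 2*A + 2*u (m(A, u) = -2*((A + 6) - u) = -2*((6 + A) - u) = -2*(6 + A - u) = -12 - 2*A + 2*u)
j = -35 (j = -7*5 = -35)
b(v) = -140 - 35*v (b(v) = -35*(v + 4) = -35*(4 + v) = -140 - 35*v)
-b(m(-1, 17)) = -(-140 - 35*(-12 - 2*(-1) + 2*17)) = -(-140 - 35*(-12 + 2 + 34)) = -(-140 - 35*24) = -(-140 - 840) = -1*(-980) = 980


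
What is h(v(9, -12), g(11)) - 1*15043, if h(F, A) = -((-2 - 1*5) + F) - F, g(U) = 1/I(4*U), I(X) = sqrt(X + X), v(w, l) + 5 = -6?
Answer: -15014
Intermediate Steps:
v(w, l) = -11 (v(w, l) = -5 - 6 = -11)
I(X) = sqrt(2)*sqrt(X) (I(X) = sqrt(2*X) = sqrt(2)*sqrt(X))
g(U) = sqrt(2)/(4*sqrt(U)) (g(U) = 1/(sqrt(2)*sqrt(4*U)) = 1/(sqrt(2)*(2*sqrt(U))) = 1/(2*sqrt(2)*sqrt(U)) = sqrt(2)/(4*sqrt(U)))
h(F, A) = 7 - 2*F (h(F, A) = -((-2 - 5) + F) - F = -(-7 + F) - F = (7 - F) - F = 7 - 2*F)
h(v(9, -12), g(11)) - 1*15043 = (7 - 2*(-11)) - 1*15043 = (7 + 22) - 15043 = 29 - 15043 = -15014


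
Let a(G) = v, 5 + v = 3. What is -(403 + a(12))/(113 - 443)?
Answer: 401/330 ≈ 1.2152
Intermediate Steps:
v = -2 (v = -5 + 3 = -2)
a(G) = -2
-(403 + a(12))/(113 - 443) = -(403 - 2)/(113 - 443) = -401/(-330) = -401*(-1)/330 = -1*(-401/330) = 401/330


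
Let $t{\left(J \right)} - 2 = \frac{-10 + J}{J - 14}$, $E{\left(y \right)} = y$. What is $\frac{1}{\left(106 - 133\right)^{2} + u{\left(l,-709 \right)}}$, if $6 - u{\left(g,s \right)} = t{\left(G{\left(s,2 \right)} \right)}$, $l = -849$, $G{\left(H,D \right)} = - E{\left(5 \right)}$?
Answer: $\frac{19}{13912} \approx 0.0013657$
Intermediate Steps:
$G{\left(H,D \right)} = -5$ ($G{\left(H,D \right)} = \left(-1\right) 5 = -5$)
$t{\left(J \right)} = 2 + \frac{-10 + J}{-14 + J}$ ($t{\left(J \right)} = 2 + \frac{-10 + J}{J - 14} = 2 + \frac{-10 + J}{-14 + J}$)
$u{\left(g,s \right)} = \frac{61}{19}$ ($u{\left(g,s \right)} = 6 - \frac{-38 + 3 \left(-5\right)}{-14 - 5} = 6 - \frac{-38 - 15}{-19} = 6 - \left(- \frac{1}{19}\right) \left(-53\right) = 6 - \frac{53}{19} = \frac{61}{19}$)
$\frac{1}{\left(106 - 133\right)^{2} + u{\left(l,-709 \right)}} = \frac{1}{\left(106 - 133\right)^{2} + \frac{61}{19}} = \frac{1}{\left(-27\right)^{2} + \frac{61}{19}} = \frac{1}{729 + \frac{61}{19}} = \frac{1}{\frac{13912}{19}} = \frac{19}{13912}$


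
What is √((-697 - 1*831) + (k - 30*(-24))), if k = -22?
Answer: I*√830 ≈ 28.81*I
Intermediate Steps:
√((-697 - 1*831) + (k - 30*(-24))) = √((-697 - 1*831) + (-22 - 30*(-24))) = √((-697 - 831) + (-22 + 720)) = √(-1528 + 698) = √(-830) = I*√830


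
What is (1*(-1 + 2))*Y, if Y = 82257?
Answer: 82257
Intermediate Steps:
(1*(-1 + 2))*Y = (1*(-1 + 2))*82257 = (1*1)*82257 = 1*82257 = 82257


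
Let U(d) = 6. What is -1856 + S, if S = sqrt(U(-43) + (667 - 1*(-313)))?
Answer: -1856 + sqrt(986) ≈ -1824.6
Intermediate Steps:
S = sqrt(986) (S = sqrt(6 + (667 - 1*(-313))) = sqrt(6 + (667 + 313)) = sqrt(6 + 980) = sqrt(986) ≈ 31.401)
-1856 + S = -1856 + sqrt(986)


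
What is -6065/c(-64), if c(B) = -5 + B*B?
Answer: -6065/4091 ≈ -1.4825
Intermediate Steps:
c(B) = -5 + B²
-6065/c(-64) = -6065/(-5 + (-64)²) = -6065/(-5 + 4096) = -6065/4091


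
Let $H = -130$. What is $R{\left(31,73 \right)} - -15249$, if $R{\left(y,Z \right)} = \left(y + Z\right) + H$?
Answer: $15223$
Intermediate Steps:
$R{\left(y,Z \right)} = -130 + Z + y$ ($R{\left(y,Z \right)} = \left(y + Z\right) - 130 = \left(Z + y\right) - 130 = -130 + Z + y$)
$R{\left(31,73 \right)} - -15249 = \left(-130 + 73 + 31\right) - -15249 = -26 + 15249 = 15223$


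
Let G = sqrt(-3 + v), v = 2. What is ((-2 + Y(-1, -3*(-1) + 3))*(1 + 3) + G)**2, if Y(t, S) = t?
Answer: (12 - I)**2 ≈ 143.0 - 24.0*I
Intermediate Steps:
G = I (G = sqrt(-3 + 2) = sqrt(-1) = I ≈ 1.0*I)
((-2 + Y(-1, -3*(-1) + 3))*(1 + 3) + G)**2 = ((-2 - 1)*(1 + 3) + I)**2 = (-3*4 + I)**2 = (-12 + I)**2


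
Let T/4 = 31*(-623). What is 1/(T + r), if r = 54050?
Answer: -1/23202 ≈ -4.3100e-5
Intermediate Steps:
T = -77252 (T = 4*(31*(-623)) = 4*(-19313) = -77252)
1/(T + r) = 1/(-77252 + 54050) = 1/(-23202) = -1/23202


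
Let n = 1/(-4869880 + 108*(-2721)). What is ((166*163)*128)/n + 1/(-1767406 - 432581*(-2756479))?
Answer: -108453982593217733061866495/6064217965773 ≈ -1.7884e+13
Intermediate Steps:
n = -1/5163748 (n = 1/(-4869880 - 293868) = 1/(-5163748) = -1/5163748 ≈ -1.9366e-7)
((166*163)*128)/n + 1/(-1767406 - 432581*(-2756479)) = ((166*163)*128)/(-1/5163748) + 1/(-1767406 - 432581*(-2756479)) = (27058*128)*(-5163748) - 1/2756479/(-2199987) = 3463424*(-5163748) - 1/2199987*(-1/2756479) = -17884248753152 + 1/6064217965773 = -108453982593217733061866495/6064217965773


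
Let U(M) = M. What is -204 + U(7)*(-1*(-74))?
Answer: 314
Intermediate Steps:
-204 + U(7)*(-1*(-74)) = -204 + 7*(-1*(-74)) = -204 + 7*74 = -204 + 518 = 314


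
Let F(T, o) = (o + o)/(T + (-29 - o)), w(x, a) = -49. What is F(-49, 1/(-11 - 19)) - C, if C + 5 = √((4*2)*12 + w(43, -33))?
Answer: 11697/2339 - √47 ≈ -1.8548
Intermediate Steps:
F(T, o) = 2*o/(-29 + T - o) (F(T, o) = (2*o)/(-29 + T - o) = 2*o/(-29 + T - o))
C = -5 + √47 (C = -5 + √((4*2)*12 - 49) = -5 + √(8*12 - 49) = -5 + √(96 - 49) = -5 + √47 ≈ 1.8557)
F(-49, 1/(-11 - 19)) - C = -2/((-11 - 19)*(29 + 1/(-11 - 19) - 1*(-49))) - (-5 + √47) = -2/(-30*(29 + 1/(-30) + 49)) + (5 - √47) = -2*(-1/30)/(29 - 1/30 + 49) + (5 - √47) = -2*(-1/30)/2339/30 + (5 - √47) = -2*(-1/30)*30/2339 + (5 - √47) = 2/2339 + (5 - √47) = 11697/2339 - √47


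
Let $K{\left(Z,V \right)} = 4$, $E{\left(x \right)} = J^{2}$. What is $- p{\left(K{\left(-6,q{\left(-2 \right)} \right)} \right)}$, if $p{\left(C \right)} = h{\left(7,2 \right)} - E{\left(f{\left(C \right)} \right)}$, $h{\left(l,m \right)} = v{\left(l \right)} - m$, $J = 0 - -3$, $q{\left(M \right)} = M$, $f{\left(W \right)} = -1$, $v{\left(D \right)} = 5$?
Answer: $6$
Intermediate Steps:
$J = 3$ ($J = 0 + 3 = 3$)
$E{\left(x \right)} = 9$ ($E{\left(x \right)} = 3^{2} = 9$)
$h{\left(l,m \right)} = 5 - m$
$p{\left(C \right)} = -6$ ($p{\left(C \right)} = \left(5 - 2\right) - 9 = 3 - 9 = -6$)
$- p{\left(K{\left(-6,q{\left(-2 \right)} \right)} \right)} = \left(-1\right) \left(-6\right) = 6$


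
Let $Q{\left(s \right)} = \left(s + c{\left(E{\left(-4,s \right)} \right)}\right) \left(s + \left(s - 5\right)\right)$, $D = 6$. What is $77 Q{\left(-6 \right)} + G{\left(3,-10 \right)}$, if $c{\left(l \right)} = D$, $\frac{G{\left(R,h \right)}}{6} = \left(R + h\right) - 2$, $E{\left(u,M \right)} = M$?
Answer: $-54$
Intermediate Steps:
$G{\left(R,h \right)} = -12 + 6 R + 6 h$ ($G{\left(R,h \right)} = 6 \left(\left(R + h\right) - 2\right) = 6 \left(-2 + R + h\right) = -12 + 6 R + 6 h$)
$c{\left(l \right)} = 6$
$Q{\left(s \right)} = \left(-5 + 2 s\right) \left(6 + s\right)$ ($Q{\left(s \right)} = \left(s + 6\right) \left(s + \left(s - 5\right)\right) = \left(6 + s\right) \left(s + \left(-5 + s\right)\right) = \left(6 + s\right) \left(-5 + 2 s\right) = \left(-5 + 2 s\right) \left(6 + s\right)$)
$77 Q{\left(-6 \right)} + G{\left(3,-10 \right)} = 77 \left(-30 + 2 \left(-6\right)^{2} + 7 \left(-6\right)\right) + \left(-12 + 6 \cdot 3 + 6 \left(-10\right)\right) = 77 \left(-30 + 2 \cdot 36 - 42\right) - 54 = 77 \left(-30 + 72 - 42\right) - 54 = 77 \cdot 0 - 54 = 0 - 54 = -54$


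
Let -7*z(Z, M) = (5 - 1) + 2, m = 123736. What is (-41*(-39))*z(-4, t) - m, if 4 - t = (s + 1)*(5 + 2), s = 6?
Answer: -875746/7 ≈ -1.2511e+5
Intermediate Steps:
t = -45 (t = 4 - (6 + 1)*(5 + 2) = 4 - 7*7 = 4 - 1*49 = 4 - 49 = -45)
z(Z, M) = -6/7 (z(Z, M) = -((5 - 1) + 2)/7 = -(4 + 2)/7 = -⅐*6 = -6/7)
(-41*(-39))*z(-4, t) - m = -41*(-39)*(-6/7) - 1*123736 = 1599*(-6/7) - 123736 = -9594/7 - 123736 = -875746/7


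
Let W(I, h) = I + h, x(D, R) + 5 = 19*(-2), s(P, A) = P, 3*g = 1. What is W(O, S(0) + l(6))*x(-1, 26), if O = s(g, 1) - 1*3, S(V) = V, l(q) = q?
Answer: -430/3 ≈ -143.33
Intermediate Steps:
g = ⅓ (g = (⅓)*1 = ⅓ ≈ 0.33333)
x(D, R) = -43 (x(D, R) = -5 + 19*(-2) = -5 - 38 = -43)
O = -8/3 (O = ⅓ - 1*3 = ⅓ - 3 = -8/3 ≈ -2.6667)
W(O, S(0) + l(6))*x(-1, 26) = (-8/3 + (0 + 6))*(-43) = (-8/3 + 6)*(-43) = (10/3)*(-43) = -430/3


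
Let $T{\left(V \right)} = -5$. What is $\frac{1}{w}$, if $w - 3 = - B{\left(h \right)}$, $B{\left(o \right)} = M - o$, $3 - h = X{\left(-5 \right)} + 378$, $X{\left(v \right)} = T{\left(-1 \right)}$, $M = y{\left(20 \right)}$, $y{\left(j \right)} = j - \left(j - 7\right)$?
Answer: $- \frac{1}{374} \approx -0.0026738$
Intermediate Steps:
$y{\left(j \right)} = 7$ ($y{\left(j \right)} = j - \left(-7 + j\right) = 7$)
$M = 7$
$X{\left(v \right)} = -5$
$h = -370$ ($h = 3 - \left(-5 + 378\right) = 3 - 373 = -370$)
$B{\left(o \right)} = 7 - o$
$w = -374$ ($w = 3 - \left(7 - -370\right) = 3 - \left(7 + 370\right) = 3 - 377 = -374$)
$\frac{1}{w} = \frac{1}{-374} = - \frac{1}{374}$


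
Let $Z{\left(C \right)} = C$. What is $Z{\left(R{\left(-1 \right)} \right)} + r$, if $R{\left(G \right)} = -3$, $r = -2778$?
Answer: $-2781$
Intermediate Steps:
$Z{\left(R{\left(-1 \right)} \right)} + r = -3 - 2778 = -2781$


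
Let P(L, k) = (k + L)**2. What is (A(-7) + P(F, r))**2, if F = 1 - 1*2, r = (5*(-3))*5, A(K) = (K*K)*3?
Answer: 35081929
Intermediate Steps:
A(K) = 3*K**2 (A(K) = K**2*3 = 3*K**2)
r = -75 (r = -15*5 = -75)
F = -1 (F = 1 - 2 = -1)
P(L, k) = (L + k)**2
(A(-7) + P(F, r))**2 = (3*(-7)**2 + (-1 - 75)**2)**2 = (3*49 + (-76)**2)**2 = (147 + 5776)**2 = 5923**2 = 35081929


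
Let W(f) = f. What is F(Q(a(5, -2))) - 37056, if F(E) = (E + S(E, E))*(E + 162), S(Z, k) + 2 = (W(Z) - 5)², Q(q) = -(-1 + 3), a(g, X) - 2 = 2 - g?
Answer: -29856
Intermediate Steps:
a(g, X) = 4 - g (a(g, X) = 2 + (2 - g) = 4 - g)
Q(q) = -2 (Q(q) = -1*2 = -2)
S(Z, k) = -2 + (-5 + Z)² (S(Z, k) = -2 + (Z - 5)² = -2 + (-5 + Z)²)
F(E) = (162 + E)*(-2 + E + (-5 + E)²) (F(E) = (E + (-2 + (-5 + E)²))*(E + 162) = (-2 + E + (-5 + E)²)*(162 + E) = (162 + E)*(-2 + E + (-5 + E)²))
F(Q(a(5, -2))) - 37056 = (3726 + (-2)³ - 1435*(-2) + 153*(-2)²) - 37056 = (3726 - 8 + 2870 + 153*4) - 37056 = (3726 - 8 + 2870 + 612) - 37056 = 7200 - 37056 = -29856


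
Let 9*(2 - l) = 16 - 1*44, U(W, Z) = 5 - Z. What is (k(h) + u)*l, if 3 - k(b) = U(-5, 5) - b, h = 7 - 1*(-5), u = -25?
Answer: -460/9 ≈ -51.111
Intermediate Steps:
h = 12 (h = 7 + 5 = 12)
l = 46/9 (l = 2 - (16 - 1*44)/9 = 2 - (16 - 44)/9 = 2 - 1/9*(-28) = 2 + 28/9 = 46/9 ≈ 5.1111)
k(b) = 3 + b (k(b) = 3 - ((5 - 1*5) - b) = 3 - ((5 - 5) - b) = 3 - (0 - b) = 3 - (-1)*b = 3 + b)
(k(h) + u)*l = ((3 + 12) - 25)*(46/9) = (15 - 25)*(46/9) = -10*46/9 = -460/9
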